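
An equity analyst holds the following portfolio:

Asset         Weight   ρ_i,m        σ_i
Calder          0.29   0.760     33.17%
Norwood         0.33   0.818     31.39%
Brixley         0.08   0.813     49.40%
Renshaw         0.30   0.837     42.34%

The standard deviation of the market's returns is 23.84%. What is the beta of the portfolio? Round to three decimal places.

β_Calder = 0.760 × 33.17% / 23.84% = 1.0574
β_Norwood = 0.818 × 31.39% / 23.84% = 1.0771
β_Brixley = 0.813 × 49.40% / 23.84% = 1.6847
β_Renshaw = 0.837 × 42.34% / 23.84% = 1.4865
β_P = Σ w_i β_i = 0.29×1.0574 + 0.33×1.0771 + 0.08×1.6847 + 0.30×1.4865 = 1.2428

1.243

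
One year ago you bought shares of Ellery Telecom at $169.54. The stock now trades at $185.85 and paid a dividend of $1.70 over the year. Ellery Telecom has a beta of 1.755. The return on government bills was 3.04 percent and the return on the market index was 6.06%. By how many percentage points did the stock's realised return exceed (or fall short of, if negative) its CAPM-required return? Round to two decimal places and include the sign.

Realised HPR = (P1 + D1 − P0) / P0 = (185.85 + 1.70 − 169.54) / 169.54 = 18.01 / 169.54 = 10.6229%
MRP = 6.06% − 3.04% = 3.02%
CAPM required = R_f + β·MRP = 3.04% + 1.755 × 3.02% = 8.34010%
α = realised − required = 10.6229% − 8.34010% = +2.28%

+2.28%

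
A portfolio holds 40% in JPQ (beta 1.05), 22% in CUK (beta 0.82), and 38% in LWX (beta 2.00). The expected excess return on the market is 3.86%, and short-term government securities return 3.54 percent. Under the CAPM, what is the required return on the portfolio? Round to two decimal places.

8.79%

β_P = Σ w_i β_i = 0.40×1.05 + 0.22×0.82 + 0.38×2.00 = 1.3604
E(R_P) = R_f + β_P × MRP = 3.54% + 1.3604 × 3.86% = 8.79%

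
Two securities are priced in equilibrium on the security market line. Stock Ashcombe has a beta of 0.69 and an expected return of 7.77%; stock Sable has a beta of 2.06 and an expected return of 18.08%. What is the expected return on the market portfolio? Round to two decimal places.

10.10%

Both satisfy E(R) = R_f + β·MRP, so the slope of the SML is
MRP = (18.08% − 7.77%) / (2.06 − 0.69) = 10.31% / 1.37 = 7.5255%
R_f = E(R_Ashcombe) − β_Ashcombe·MRP = 7.77% − 0.69 × 7.5255% = 2.5774%
E(R_m) = R_f + MRP = 2.5774% + 7.5255% = 10.10%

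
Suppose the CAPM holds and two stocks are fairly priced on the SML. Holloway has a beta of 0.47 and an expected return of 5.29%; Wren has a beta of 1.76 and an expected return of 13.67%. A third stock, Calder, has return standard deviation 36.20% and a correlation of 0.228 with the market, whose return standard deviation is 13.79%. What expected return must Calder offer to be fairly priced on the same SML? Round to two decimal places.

6.12%

MRP = (13.67% − 5.29%) / (1.76 − 0.47) = 6.4961%
R_f = 5.29% − 0.47 × 6.4961% = 2.2368%
β_Calder = ρ·σ_i/σ_m = 0.228 × 36.20 / 13.79 = 0.5985
E(R_Calder) = R_f + β × MRP = 2.2368% + 0.5985 × 6.4961% = 6.12%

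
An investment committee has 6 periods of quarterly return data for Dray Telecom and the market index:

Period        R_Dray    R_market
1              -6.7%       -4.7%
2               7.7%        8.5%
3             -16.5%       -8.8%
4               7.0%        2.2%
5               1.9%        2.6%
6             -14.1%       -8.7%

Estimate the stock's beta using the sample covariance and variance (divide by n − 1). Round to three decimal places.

Mean R_i = (-6.7 + 7.7 − 16.5 + 7.0 + 1.9 − 14.1) / 6 = -3.4500%
Mean R_m = (-4.7 + 8.5 − 8.8 + 2.2 + 2.6 − 8.7) / 6 = -1.4833%
Σ(R_i − R̄_i)(R_m − R̄_m) = 354.4450  ⇒  Cov = 354.4450 / 5 = 70.8890
Σ(R_m − R̄_m)² = 245.8683  ⇒  Var(R_m) = 245.8683 / 5 = 49.1737
β = Cov / Var(R_m) = 70.8890 / 49.1737 = 1.4416

1.442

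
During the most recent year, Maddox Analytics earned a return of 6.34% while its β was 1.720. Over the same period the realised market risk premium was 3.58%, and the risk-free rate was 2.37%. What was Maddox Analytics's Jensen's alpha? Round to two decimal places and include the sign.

-2.19%

CAPM benchmark = R_f + β(R_m − R_f) = 2.37% + 1.720 × 3.58% = 8.52760%
α = actual − benchmark = 6.34% − 8.52760% = -2.19%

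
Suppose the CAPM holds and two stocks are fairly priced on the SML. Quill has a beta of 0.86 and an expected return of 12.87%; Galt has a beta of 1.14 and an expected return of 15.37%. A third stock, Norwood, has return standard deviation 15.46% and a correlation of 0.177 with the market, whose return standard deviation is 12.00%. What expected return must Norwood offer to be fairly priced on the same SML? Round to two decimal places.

MRP = (15.37% − 12.87%) / (1.14 − 0.86) = 8.9286%
R_f = 12.87% − 0.86 × 8.9286% = 5.1914%
β_Norwood = ρ·σ_i/σ_m = 0.177 × 15.46 / 12.00 = 0.2280
E(R_Norwood) = R_f + β × MRP = 5.1914% + 0.2280 × 8.9286% = 7.23%

7.23%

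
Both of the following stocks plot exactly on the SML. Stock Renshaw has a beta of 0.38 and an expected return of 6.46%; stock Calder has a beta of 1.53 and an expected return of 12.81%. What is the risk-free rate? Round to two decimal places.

4.36%

Both satisfy E(R) = R_f + β·MRP, so the slope of the SML is
MRP = (12.81% − 6.46%) / (1.53 − 0.38) = 6.35% / 1.15 = 5.5217%
R_f = E(R_Renshaw) − β_Renshaw·MRP = 6.46% − 0.38 × 5.5217% = 4.3618%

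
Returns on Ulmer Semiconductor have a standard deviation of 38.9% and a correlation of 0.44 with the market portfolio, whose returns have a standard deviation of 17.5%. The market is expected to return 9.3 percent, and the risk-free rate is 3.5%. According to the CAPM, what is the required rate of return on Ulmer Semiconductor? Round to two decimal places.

β = ρ × σ_i / σ_m = 0.44 × 38.9% / 17.5% = 0.9781
MRP = 9.3% − 3.5% = 5.80%
E(R) = 3.5% + 0.9781 × 5.8% = 9.17%

9.17%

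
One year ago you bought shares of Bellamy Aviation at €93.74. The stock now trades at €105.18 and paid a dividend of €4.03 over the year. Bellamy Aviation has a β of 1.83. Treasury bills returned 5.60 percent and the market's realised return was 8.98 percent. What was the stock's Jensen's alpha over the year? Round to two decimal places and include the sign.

Realised HPR = (P1 + D1 − P0) / P0 = (105.18 + 4.03 − 93.74) / 93.74 = 15.47 / 93.74 = 16.5031%
MRP = 8.98% − 5.60% = 3.38%
CAPM required = R_f + β·MRP = 5.60% + 1.83 × 3.38% = 11.7854%
α = realised − required = 16.5031% − 11.7854% = +4.72%

+4.72%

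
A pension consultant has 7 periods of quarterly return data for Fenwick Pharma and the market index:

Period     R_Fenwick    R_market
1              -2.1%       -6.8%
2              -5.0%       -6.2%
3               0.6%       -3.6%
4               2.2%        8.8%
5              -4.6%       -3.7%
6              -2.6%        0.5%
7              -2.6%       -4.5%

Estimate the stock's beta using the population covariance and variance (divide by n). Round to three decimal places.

Mean R_i = (-2.1 − 5.0 + 0.6 + 2.2 − 4.6 − 2.6 − 2.6) / 7 = -2.0143%
Mean R_m = (-6.8 − 6.2 − 3.6 + 8.8 − 3.7 + 0.5 − 4.5) / 7 = -2.2143%
Σ(R_i − R̄_i)(R_m − R̄_m) = 58.6786  ⇒  Cov = 58.6786 / 7 = 8.3827
Σ(R_m − R̄_m)² = 174.9486  ⇒  Var(R_m) = 174.9486 / 7 = 24.9927
β = Cov / Var(R_m) = 8.3827 / 24.9927 = 0.3354

0.335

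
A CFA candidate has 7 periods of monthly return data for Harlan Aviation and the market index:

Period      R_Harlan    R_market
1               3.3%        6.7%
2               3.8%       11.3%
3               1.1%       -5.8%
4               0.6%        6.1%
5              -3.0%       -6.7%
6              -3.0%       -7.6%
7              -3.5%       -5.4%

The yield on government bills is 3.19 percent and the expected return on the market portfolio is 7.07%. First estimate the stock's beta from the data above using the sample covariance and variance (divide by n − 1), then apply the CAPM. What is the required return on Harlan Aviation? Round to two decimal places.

Mean R_i = (3.3 + 3.8 + 1.1 + 0.6 − 3.0 − 3.0 − 3.5) / 7 = -0.1000%
Mean R_m = (6.7 + 11.3 − 5.8 + 6.1 − 6.7 − 7.6 − 5.4) / 7 = -0.2000%
Σ(R_i − R̄_i)(R_m − R̄_m) = 123.9900  ⇒  Cov = 123.9900 / 6 = 20.6650
Σ(R_m − R̄_m)² = 374.9600  ⇒  Var(R_m) = 374.9600 / 6 = 62.4933
β = Cov / Var(R_m) = 20.6650 / 62.4933 = 0.3307
MRP = 7.07% − 3.19% = 3.88%
E(R) = R_f + β × MRP = 3.19% + 0.3307 × 3.88% = 4.47%

4.47%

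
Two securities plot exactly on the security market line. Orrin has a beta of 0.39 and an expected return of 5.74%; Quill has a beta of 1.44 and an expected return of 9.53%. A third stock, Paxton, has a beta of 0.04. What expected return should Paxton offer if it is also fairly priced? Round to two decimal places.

4.48%

MRP (SML slope) = (9.53% − 5.74%) / (1.44 − 0.39) = 3.79% / 1.05 = 3.6095%
R_f (intercept) = 5.74% − 0.39 × 3.6095% = 4.3323%
E(R_Paxton) = R_f + β × MRP = 4.3323% + 0.04 × 3.6095% = 4.48%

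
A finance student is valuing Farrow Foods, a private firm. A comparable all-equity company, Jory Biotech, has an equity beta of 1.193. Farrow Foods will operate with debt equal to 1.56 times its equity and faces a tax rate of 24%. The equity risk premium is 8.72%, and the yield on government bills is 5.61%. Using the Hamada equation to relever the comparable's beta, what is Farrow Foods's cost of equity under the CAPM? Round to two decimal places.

28.35%

β_L = β_U × [1 + (1 − t)(D/E)] = 1.193 × [1 + (1 − 0.24) × 1.56]
    = 1.193 × [1 + 0.76 × 1.56] = 1.193 × 2.1856 = 2.6074
E(R) = R_f + β_L × MRP = 5.61% + 2.6074 × 8.72% = 28.35%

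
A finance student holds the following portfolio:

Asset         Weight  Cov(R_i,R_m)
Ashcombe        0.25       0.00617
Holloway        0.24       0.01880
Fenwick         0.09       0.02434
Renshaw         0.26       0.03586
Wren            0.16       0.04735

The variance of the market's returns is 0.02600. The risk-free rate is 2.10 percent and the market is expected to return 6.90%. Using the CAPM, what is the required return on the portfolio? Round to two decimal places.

β_Ashcombe = 0.00617 / 0.02600 = 0.2373
β_Holloway = 0.01880 / 0.02600 = 0.7231
β_Fenwick = 0.02434 / 0.02600 = 0.9362
β_Renshaw = 0.03586 / 0.02600 = 1.3792
β_Wren = 0.04735 / 0.02600 = 1.8212
β_P = Σ w_i β_i = 0.25×0.2373 + 0.24×0.7231 + 0.09×0.9362 + 0.26×1.3792 + 0.16×1.8212 = 0.9671
MRP = 6.90% − 2.10% = 4.80%
E(R_P) = R_f + β_P × MRP = 2.10% + 0.9671 × 4.80% = 6.74%

6.74%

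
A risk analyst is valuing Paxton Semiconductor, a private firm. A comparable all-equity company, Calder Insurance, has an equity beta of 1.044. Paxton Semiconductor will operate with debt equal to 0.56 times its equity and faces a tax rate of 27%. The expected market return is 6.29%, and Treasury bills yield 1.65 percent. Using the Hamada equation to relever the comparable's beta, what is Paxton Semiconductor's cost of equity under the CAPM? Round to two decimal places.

8.47%

β_L = β_U × [1 + (1 − t)(D/E)] = 1.044 × [1 + (1 − 0.27) × 0.56]
    = 1.044 × [1 + 0.73 × 0.56] = 1.044 × 1.4088 = 1.4708
MRP = 6.29% − 1.65% = 4.64%
E(R) = R_f + β_L × MRP = 1.65% + 1.4708 × 4.64% = 8.47%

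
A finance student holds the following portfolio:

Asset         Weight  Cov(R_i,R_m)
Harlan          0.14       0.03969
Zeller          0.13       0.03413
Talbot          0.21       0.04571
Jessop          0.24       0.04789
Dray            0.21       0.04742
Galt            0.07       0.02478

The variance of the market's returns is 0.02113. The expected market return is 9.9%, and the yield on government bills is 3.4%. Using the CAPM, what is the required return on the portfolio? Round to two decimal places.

β_Harlan = 0.03969 / 0.02113 = 1.8784
β_Zeller = 0.03413 / 0.02113 = 1.6152
β_Talbot = 0.04571 / 0.02113 = 2.1633
β_Jessop = 0.04789 / 0.02113 = 2.2664
β_Dray = 0.04742 / 0.02113 = 2.2442
β_Galt = 0.02478 / 0.02113 = 1.1727
β_P = Σ w_i β_i = 0.14×1.8784 + 0.13×1.6152 + 0.21×2.1633 + 0.24×2.2664 + 0.21×2.2442 + 0.07×1.1727 = 2.0246
MRP = 9.9% − 3.4% = 6.50%
E(R_P) = R_f + β_P × MRP = 3.4% + 2.0246 × 6.5% = 16.56%

16.56%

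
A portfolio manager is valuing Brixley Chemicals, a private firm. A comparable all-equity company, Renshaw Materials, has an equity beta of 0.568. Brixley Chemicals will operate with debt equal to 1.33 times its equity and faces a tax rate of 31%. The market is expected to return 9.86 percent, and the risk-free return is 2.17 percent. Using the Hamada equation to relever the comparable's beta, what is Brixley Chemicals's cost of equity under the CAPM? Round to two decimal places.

β_L = β_U × [1 + (1 − t)(D/E)] = 0.568 × [1 + (1 − 0.31) × 1.33]
    = 0.568 × [1 + 0.69 × 1.33] = 0.568 × 1.9177 = 1.0893
MRP = 9.86% − 2.17% = 7.69%
E(R) = R_f + β_L × MRP = 2.17% + 1.0893 × 7.69% = 10.55%

10.55%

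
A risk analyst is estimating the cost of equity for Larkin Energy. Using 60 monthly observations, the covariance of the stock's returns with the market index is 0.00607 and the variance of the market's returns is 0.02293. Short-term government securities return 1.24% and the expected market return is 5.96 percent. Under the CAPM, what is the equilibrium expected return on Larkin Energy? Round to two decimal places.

2.49%

β = Cov(R_i, R_m) / Var(R_m) = 0.00607 / 0.02293 = 0.2647
MRP = 5.96% − 1.24% = 4.72%
E(R) = R_f + β × MRP = 1.24% + 0.2647 × 4.72% = 2.49%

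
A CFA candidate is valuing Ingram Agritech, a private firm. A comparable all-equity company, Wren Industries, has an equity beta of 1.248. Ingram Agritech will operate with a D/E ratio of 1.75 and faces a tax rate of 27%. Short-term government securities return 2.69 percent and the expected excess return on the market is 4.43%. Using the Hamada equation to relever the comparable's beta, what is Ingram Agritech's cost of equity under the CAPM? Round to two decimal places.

β_L = β_U × [1 + (1 − t)(D/E)] = 1.248 × [1 + (1 − 0.27) × 1.75]
    = 1.248 × [1 + 0.73 × 1.75] = 1.248 × 2.2775 = 2.8423
E(R) = R_f + β_L × MRP = 2.69% + 2.8423 × 4.43% = 15.28%

15.28%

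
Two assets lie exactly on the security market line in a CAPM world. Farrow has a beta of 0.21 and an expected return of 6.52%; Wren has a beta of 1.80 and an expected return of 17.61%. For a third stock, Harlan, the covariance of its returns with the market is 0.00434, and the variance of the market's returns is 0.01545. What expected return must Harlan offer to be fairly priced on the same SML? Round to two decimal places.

MRP = (17.61% − 6.52%) / (1.80 − 0.21) = 6.9748%
R_f = 6.52% − 0.21 × 6.9748% = 5.0553%
β_Harlan = Cov / Var(R_m) = 0.00434 / 0.01545 = 0.2809
E(R_Harlan) = R_f + β × MRP = 5.0553% + 0.2809 × 6.9748% = 7.01%

7.01%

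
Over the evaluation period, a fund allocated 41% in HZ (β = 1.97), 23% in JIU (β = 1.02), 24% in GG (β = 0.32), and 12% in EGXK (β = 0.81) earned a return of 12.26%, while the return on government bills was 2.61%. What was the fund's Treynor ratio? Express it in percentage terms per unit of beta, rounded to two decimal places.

7.93%

β_P = 0.41×1.97 + 0.23×1.02 + 0.24×0.32 + 0.12×0.81 = 1.2163
Treynor = (R_P − R_f) / β_P = (12.26% − 2.61%) / 1.2163 = 9.65% / 1.2163 = 7.93%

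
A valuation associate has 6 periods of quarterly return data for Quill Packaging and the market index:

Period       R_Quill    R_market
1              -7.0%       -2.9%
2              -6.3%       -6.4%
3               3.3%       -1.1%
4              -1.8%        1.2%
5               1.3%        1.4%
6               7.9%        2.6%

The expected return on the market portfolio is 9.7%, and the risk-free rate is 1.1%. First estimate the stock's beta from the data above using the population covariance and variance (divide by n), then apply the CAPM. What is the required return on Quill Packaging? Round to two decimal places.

12.56%

Mean R_i = (-7.0 − 6.3 + 3.3 − 1.8 + 1.3 + 7.9) / 6 = -0.4333%
Mean R_m = (-2.9 − 6.4 − 1.1 + 1.2 + 1.4 + 2.6) / 6 = -0.8667%
Σ(R_i − R̄_i)(R_m − R̄_m) = 74.9367  ⇒  Cov = 74.9367 / 6 = 12.4895
Σ(R_m − R̄_m)² = 56.2333  ⇒  Var(R_m) = 56.2333 / 6 = 9.3722
β = Cov / Var(R_m) = 12.4895 / 9.3722 = 1.3326
MRP = 9.7% − 1.1% = 8.60%
E(R) = R_f + β × MRP = 1.1% + 1.3326 × 8.6% = 12.56%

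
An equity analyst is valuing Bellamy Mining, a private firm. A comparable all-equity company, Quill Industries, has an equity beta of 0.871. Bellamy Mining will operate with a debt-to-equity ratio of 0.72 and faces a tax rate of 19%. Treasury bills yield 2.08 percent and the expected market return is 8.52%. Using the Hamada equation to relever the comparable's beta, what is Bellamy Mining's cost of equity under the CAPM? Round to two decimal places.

β_L = β_U × [1 + (1 − t)(D/E)] = 0.871 × [1 + (1 − 0.19) × 0.72]
    = 0.871 × [1 + 0.81 × 0.72] = 0.871 × 1.5832 = 1.3790
MRP = 8.52% − 2.08% = 6.44%
E(R) = R_f + β_L × MRP = 2.08% + 1.3790 × 6.44% = 10.96%

10.96%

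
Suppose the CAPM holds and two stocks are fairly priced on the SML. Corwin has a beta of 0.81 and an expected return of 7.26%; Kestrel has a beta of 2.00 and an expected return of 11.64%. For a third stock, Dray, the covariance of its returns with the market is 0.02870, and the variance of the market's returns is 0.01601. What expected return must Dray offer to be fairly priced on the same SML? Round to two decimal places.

10.88%

MRP = (11.64% − 7.26%) / (2.00 − 0.81) = 3.6807%
R_f = 7.26% − 0.81 × 3.6807% = 4.2786%
β_Dray = Cov / Var(R_m) = 0.02870 / 0.01601 = 1.7926
E(R_Dray) = R_f + β × MRP = 4.2786% + 1.7926 × 3.6807% = 10.88%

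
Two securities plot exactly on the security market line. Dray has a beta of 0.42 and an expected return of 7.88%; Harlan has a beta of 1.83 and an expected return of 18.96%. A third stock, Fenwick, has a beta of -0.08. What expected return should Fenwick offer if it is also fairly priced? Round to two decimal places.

3.95%

MRP (SML slope) = (18.96% − 7.88%) / (1.83 − 0.42) = 11.08% / 1.41 = 7.8582%
R_f (intercept) = 7.88% − 0.42 × 7.8582% = 4.5796%
E(R_Fenwick) = R_f + β × MRP = 4.5796% + -0.08 × 7.8582% = 3.95%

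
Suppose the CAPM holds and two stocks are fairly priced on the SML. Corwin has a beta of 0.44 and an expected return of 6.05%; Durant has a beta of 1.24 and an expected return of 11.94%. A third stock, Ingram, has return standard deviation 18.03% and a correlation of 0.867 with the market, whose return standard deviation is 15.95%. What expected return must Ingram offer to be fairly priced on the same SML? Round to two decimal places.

10.03%

MRP = (11.94% − 6.05%) / (1.24 − 0.44) = 7.3625%
R_f = 6.05% − 0.44 × 7.3625% = 2.8105%
β_Ingram = ρ·σ_i/σ_m = 0.867 × 18.03 / 15.95 = 0.9801
E(R_Ingram) = R_f + β × MRP = 2.8105% + 0.9801 × 7.3625% = 10.03%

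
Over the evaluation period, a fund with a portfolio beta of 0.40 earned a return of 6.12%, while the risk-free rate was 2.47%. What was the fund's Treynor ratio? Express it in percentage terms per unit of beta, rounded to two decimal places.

Treynor = (R_P − R_f) / β_P = (6.12% − 2.47%) / 0.4000 = 3.65% / 0.4000 = 9.13%

9.13%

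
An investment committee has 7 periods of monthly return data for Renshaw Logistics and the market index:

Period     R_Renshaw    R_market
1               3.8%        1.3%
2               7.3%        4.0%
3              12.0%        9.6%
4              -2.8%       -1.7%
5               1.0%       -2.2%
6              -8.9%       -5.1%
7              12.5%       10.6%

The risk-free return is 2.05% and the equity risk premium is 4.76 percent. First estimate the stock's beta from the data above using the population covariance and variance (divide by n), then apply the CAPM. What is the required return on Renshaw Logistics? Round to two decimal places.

8.00%

Mean R_i = (3.8 + 7.3 + 12.0 − 2.8 + 1.0 − 8.9 + 12.5) / 7 = 3.5571%
Mean R_m = (1.3 + 4.0 + 9.6 − 1.7 − 2.2 − 5.1 + 10.6) / 7 = 2.3571%
Σ(R_i − R̄_i)(R_m − R̄_m) = 271.0971  ⇒  Cov = 271.0971 / 7 = 38.7282
Σ(R_m − R̄_m)² = 217.0571  ⇒  Var(R_m) = 217.0571 / 7 = 31.0082
β = Cov / Var(R_m) = 38.7282 / 31.0082 = 1.2490
E(R) = R_f + β × MRP = 2.05% + 1.2490 × 4.76% = 8.00%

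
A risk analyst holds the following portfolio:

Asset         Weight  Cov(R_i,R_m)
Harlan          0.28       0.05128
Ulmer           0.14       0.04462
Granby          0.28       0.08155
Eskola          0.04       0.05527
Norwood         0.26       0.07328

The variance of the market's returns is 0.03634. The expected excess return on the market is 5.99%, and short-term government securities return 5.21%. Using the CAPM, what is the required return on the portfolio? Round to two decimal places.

β_Harlan = 0.05128 / 0.03634 = 1.4111
β_Ulmer = 0.04462 / 0.03634 = 1.2278
β_Granby = 0.08155 / 0.03634 = 2.2441
β_Eskola = 0.05527 / 0.03634 = 1.5209
β_Norwood = 0.07328 / 0.03634 = 2.0165
β_P = Σ w_i β_i = 0.28×1.4111 + 0.14×1.2278 + 0.28×2.2441 + 0.04×1.5209 + 0.26×2.0165 = 1.7805
E(R_P) = R_f + β_P × MRP = 5.21% + 1.7805 × 5.99% = 15.88%

15.88%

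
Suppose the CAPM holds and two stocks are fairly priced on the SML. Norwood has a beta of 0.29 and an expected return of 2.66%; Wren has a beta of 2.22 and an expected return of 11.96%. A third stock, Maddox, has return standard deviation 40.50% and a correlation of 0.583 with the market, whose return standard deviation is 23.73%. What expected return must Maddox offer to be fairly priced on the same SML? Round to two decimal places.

6.06%

MRP = (11.96% − 2.66%) / (2.22 − 0.29) = 4.8187%
R_f = 2.66% − 0.29 × 4.8187% = 1.2626%
β_Maddox = ρ·σ_i/σ_m = 0.583 × 40.50 / 23.73 = 0.9950
E(R_Maddox) = R_f + β × MRP = 1.2626% + 0.9950 × 4.8187% = 6.06%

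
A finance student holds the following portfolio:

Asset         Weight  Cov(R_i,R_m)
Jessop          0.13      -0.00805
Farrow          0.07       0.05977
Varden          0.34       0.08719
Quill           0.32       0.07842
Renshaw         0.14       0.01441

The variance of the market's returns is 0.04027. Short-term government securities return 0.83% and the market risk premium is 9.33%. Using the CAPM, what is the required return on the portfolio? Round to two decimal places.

β_Jessop = -0.00805 / 0.04027 = -0.1999
β_Farrow = 0.05977 / 0.04027 = 1.4842
β_Varden = 0.08719 / 0.04027 = 2.1651
β_Quill = 0.07842 / 0.04027 = 1.9474
β_Renshaw = 0.01441 / 0.04027 = 0.3578
β_P = Σ w_i β_i = 0.13×-0.1999 + 0.07×1.4842 + 0.34×2.1651 + 0.32×1.9474 + 0.14×0.3578 = 1.4873
E(R_P) = R_f + β_P × MRP = 0.83% + 1.4873 × 9.33% = 14.71%

14.71%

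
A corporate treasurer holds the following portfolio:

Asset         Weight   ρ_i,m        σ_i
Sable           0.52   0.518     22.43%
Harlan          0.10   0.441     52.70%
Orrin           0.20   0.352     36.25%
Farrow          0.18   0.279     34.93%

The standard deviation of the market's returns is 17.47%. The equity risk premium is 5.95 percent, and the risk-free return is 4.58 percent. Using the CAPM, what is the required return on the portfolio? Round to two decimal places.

8.90%

β_Sable = 0.518 × 22.43% / 17.47% = 0.6651
β_Harlan = 0.441 × 52.70% / 17.47% = 1.3303
β_Orrin = 0.352 × 36.25% / 17.47% = 0.7304
β_Farrow = 0.279 × 34.93% / 17.47% = 0.5578
β_P = Σ w_i β_i = 0.52×0.6651 + 0.10×1.3303 + 0.20×0.7304 + 0.18×0.5578 = 0.7254
E(R_P) = R_f + β_P × MRP = 4.58% + 0.7254 × 5.95% = 8.90%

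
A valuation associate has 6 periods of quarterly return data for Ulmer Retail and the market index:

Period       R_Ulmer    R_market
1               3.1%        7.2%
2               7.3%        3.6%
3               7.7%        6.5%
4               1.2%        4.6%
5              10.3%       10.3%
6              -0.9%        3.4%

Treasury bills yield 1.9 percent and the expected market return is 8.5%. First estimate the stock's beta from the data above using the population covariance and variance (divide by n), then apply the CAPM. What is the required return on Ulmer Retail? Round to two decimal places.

Mean R_i = (3.1 + 7.3 + 7.7 + 1.2 + 10.3 − 0.9) / 6 = 4.7833%
Mean R_m = (7.2 + 3.6 + 6.5 + 4.6 + 10.3 + 3.4) / 6 = 5.9333%
Σ(R_i − R̄_i)(R_m − R̄_m) = 36.9133  ⇒  Cov = 36.9133 / 6 = 6.1522
Σ(R_m − R̄_m)² = 34.6333  ⇒  Var(R_m) = 34.6333 / 6 = 5.7722
β = Cov / Var(R_m) = 6.1522 / 5.7722 = 1.0658
MRP = 8.5% − 1.9% = 6.60%
E(R) = R_f + β × MRP = 1.9% + 1.0658 × 6.6% = 8.93%

8.93%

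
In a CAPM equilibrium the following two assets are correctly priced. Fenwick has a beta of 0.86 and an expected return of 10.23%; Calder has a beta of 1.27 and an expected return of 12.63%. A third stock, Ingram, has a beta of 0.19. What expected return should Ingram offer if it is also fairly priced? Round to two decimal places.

6.31%

MRP (SML slope) = (12.63% − 10.23%) / (1.27 − 0.86) = 2.40% / 0.41 = 5.8537%
R_f (intercept) = 10.23% − 0.86 × 5.8537% = 5.1958%
E(R_Ingram) = R_f + β × MRP = 5.1958% + 0.19 × 5.8537% = 6.31%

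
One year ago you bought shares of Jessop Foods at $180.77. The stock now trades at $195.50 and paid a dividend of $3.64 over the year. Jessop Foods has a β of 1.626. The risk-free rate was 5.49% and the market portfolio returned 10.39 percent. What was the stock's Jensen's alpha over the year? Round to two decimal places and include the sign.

Realised HPR = (P1 + D1 − P0) / P0 = (195.50 + 3.64 − 180.77) / 180.77 = 18.37 / 180.77 = 10.1621%
MRP = 10.39% − 5.49% = 4.90%
CAPM required = R_f + β·MRP = 5.49% + 1.626 × 4.90% = 13.45740%
α = realised − required = 10.1621% − 13.45740% = -3.30%

-3.30%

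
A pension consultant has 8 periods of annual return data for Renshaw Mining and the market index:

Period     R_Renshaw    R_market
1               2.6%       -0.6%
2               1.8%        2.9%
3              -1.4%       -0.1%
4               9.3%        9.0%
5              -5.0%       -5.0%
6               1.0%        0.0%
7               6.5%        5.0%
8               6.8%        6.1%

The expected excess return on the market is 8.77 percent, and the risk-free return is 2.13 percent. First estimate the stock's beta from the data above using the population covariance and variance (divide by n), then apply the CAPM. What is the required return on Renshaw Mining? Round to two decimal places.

Mean R_i = (2.6 + 1.8 − 1.4 + 9.3 − 5.0 + 1.0 + 6.5 + 6.8) / 8 = 2.7000%
Mean R_m = (-0.6 + 2.9 − 0.1 + 9.0 − 5.0 + 0.0 + 5.0 + 6.1) / 8 = 2.1625%
Σ(R_i − R̄_i)(R_m − R̄_m) = 139.7700  ⇒  Cov = 139.7700 / 8 = 17.4713
Σ(R_m − R̄_m)² = 139.5788  ⇒  Var(R_m) = 139.5788 / 8 = 17.4474
β = Cov / Var(R_m) = 17.4713 / 17.4474 = 1.0014
E(R) = R_f + β × MRP = 2.13% + 1.0014 × 8.77% = 10.91%

10.91%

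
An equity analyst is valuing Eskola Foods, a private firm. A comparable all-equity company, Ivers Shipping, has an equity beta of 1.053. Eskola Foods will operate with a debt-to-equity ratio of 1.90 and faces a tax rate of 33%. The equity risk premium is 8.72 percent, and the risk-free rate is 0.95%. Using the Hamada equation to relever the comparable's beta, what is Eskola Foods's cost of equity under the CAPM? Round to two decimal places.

β_L = β_U × [1 + (1 − t)(D/E)] = 1.053 × [1 + (1 − 0.33) × 1.90]
    = 1.053 × [1 + 0.67 × 1.90] = 1.053 × 2.2730 = 2.3935
E(R) = R_f + β_L × MRP = 0.95% + 2.3935 × 8.72% = 21.82%

21.82%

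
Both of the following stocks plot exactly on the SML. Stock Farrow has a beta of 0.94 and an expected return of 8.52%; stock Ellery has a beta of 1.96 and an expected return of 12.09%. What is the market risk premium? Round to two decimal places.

3.50%

Both satisfy E(R) = R_f + β·MRP, so the slope of the SML is
MRP = (12.09% − 8.52%) / (1.96 − 0.94) = 3.57% / 1.02 = 3.5000%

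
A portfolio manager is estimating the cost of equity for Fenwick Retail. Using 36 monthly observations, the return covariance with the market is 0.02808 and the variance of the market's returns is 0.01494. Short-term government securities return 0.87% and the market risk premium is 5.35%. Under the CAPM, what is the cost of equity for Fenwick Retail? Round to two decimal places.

10.93%

β = Cov(R_i, R_m) / Var(R_m) = 0.02808 / 0.01494 = 1.8795
E(R) = R_f + β × MRP = 0.87% + 1.8795 × 5.35% = 10.93%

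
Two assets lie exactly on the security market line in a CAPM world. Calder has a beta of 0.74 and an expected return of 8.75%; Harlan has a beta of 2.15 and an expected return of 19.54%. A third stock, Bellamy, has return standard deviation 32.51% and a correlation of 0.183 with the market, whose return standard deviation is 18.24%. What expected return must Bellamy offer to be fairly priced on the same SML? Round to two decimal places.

MRP = (19.54% − 8.75%) / (2.15 − 0.74) = 7.6525%
R_f = 8.75% − 0.74 × 7.6525% = 3.0872%
β_Bellamy = ρ·σ_i/σ_m = 0.183 × 32.51 / 18.24 = 0.3262
E(R_Bellamy) = R_f + β × MRP = 3.0872% + 0.3262 × 7.6525% = 5.58%

5.58%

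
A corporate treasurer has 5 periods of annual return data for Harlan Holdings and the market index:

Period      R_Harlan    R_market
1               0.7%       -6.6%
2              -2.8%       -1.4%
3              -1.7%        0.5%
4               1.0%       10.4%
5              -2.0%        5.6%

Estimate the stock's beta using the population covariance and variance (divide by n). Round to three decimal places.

Mean R_i = (0.7 − 2.8 − 1.7 + 1.0 − 2.0) / 5 = -0.9600%
Mean R_m = (-6.6 − 1.4 + 0.5 + 10.4 + 5.6) / 5 = 1.7000%
Σ(R_i − R̄_i)(R_m − R̄_m) = 5.8100  ⇒  Cov = 5.8100 / 5 = 1.1620
Σ(R_m − R̄_m)² = 170.8400  ⇒  Var(R_m) = 170.8400 / 5 = 34.1680
β = Cov / Var(R_m) = 1.1620 / 34.1680 = 0.0340

0.034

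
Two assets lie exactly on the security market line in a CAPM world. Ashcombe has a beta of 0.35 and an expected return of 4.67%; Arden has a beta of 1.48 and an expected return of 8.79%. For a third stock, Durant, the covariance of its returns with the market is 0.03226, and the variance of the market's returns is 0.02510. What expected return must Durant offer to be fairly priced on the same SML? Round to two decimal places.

MRP = (8.79% − 4.67%) / (1.48 − 0.35) = 3.6460%
R_f = 4.67% − 0.35 × 3.6460% = 3.3939%
β_Durant = Cov / Var(R_m) = 0.03226 / 0.02510 = 1.2853
E(R_Durant) = R_f + β × MRP = 3.3939% + 1.2853 × 3.6460% = 8.08%

8.08%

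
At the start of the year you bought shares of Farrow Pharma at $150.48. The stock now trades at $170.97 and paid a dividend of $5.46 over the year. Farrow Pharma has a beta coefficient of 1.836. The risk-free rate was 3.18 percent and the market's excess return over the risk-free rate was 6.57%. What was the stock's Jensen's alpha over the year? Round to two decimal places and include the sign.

+2.00%

Realised HPR = (P1 + D1 − P0) / P0 = (170.97 + 5.46 − 150.48) / 150.48 = 25.95 / 150.48 = 17.2448%
CAPM required = R_f + β·MRP = 3.18% + 1.836 × 6.57% = 15.24252%
α = realised − required = 17.2448% − 15.24252% = +2.00%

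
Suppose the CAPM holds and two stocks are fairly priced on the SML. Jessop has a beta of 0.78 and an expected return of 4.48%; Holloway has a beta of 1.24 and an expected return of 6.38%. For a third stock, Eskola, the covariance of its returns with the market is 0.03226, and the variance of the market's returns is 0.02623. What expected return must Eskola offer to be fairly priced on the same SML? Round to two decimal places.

6.34%

MRP = (6.38% − 4.48%) / (1.24 − 0.78) = 4.1304%
R_f = 4.48% − 0.78 × 4.1304% = 1.2583%
β_Eskola = Cov / Var(R_m) = 0.03226 / 0.02623 = 1.2299
E(R_Eskola) = R_f + β × MRP = 1.2583% + 1.2299 × 4.1304% = 6.34%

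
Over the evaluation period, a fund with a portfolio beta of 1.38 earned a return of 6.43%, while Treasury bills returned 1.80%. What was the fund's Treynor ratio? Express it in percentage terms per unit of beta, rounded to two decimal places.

3.36%

Treynor = (R_P − R_f) / β_P = (6.43% − 1.80%) / 1.3800 = 4.63% / 1.3800 = 3.36%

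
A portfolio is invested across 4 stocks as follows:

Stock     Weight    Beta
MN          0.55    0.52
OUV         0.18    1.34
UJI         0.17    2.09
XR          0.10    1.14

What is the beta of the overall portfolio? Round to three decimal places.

β_P = Σ w_i β_i = 0.55×0.52 + 0.18×1.34 + 0.17×2.09 + 0.10×1.14 = 0.9965

0.997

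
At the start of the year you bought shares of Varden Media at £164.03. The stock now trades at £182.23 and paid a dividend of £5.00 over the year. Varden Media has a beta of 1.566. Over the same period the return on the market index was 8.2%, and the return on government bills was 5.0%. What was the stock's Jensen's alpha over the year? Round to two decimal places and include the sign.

+4.13%

Realised HPR = (P1 + D1 − P0) / P0 = (182.23 + 5.00 − 164.03) / 164.03 = 23.20 / 164.03 = 14.1438%
MRP = 8.2% − 5.0% = 3.20%
CAPM required = R_f + β·MRP = 5.0% + 1.566 × 3.2% = 10.0112%
α = realised − required = 14.1438% − 10.0112% = +4.13%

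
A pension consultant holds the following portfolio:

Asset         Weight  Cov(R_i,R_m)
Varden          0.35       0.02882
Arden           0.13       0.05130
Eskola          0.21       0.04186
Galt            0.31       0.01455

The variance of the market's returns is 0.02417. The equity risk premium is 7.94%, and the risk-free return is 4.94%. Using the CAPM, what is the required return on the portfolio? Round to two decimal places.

β_Varden = 0.02882 / 0.02417 = 1.1924
β_Arden = 0.05130 / 0.02417 = 2.1225
β_Eskola = 0.04186 / 0.02417 = 1.7319
β_Galt = 0.01455 / 0.02417 = 0.6020
β_P = Σ w_i β_i = 0.35×1.1924 + 0.13×2.1225 + 0.21×1.7319 + 0.31×0.6020 = 1.2436
E(R_P) = R_f + β_P × MRP = 4.94% + 1.2436 × 7.94% = 14.81%

14.81%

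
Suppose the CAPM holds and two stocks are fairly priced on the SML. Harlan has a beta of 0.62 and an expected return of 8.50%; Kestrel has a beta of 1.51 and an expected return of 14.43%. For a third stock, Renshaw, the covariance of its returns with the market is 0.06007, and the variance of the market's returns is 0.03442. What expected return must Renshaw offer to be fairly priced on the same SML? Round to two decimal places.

16.00%

MRP = (14.43% − 8.50%) / (1.51 − 0.62) = 6.6629%
R_f = 8.50% − 0.62 × 6.6629% = 4.3690%
β_Renshaw = Cov / Var(R_m) = 0.06007 / 0.03442 = 1.7452
E(R_Renshaw) = R_f + β × MRP = 4.3690% + 1.7452 × 6.6629% = 16.00%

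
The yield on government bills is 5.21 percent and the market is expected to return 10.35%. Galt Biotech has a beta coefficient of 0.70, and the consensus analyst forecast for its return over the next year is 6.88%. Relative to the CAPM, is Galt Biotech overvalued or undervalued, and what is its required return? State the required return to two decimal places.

Overvalued; required return 8.81%

MRP = 10.35% − 5.21% = 5.14%
Required return = R_f + β·MRP = 5.21% + 0.70 × 5.14% = 8.81%
Forecast 6.88% < required 8.81% → the stock plots below the SML → overvalued.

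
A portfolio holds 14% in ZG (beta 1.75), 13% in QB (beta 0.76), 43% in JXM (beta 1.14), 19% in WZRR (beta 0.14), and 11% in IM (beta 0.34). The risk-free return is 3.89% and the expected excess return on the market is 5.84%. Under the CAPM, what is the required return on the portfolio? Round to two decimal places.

9.13%

β_P = Σ w_i β_i = 0.14×1.75 + 0.13×0.76 + 0.43×1.14 + 0.19×0.14 + 0.11×0.34 = 0.8980
E(R_P) = R_f + β_P × MRP = 3.89% + 0.8980 × 5.84% = 9.13%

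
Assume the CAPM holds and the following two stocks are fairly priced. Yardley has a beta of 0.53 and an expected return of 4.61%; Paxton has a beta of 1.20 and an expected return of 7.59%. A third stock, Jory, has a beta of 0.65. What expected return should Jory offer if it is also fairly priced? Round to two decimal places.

MRP (SML slope) = (7.59% − 4.61%) / (1.20 − 0.53) = 2.98% / 0.67 = 4.4478%
R_f (intercept) = 4.61% − 0.53 × 4.4478% = 2.2527%
E(R_Jory) = R_f + β × MRP = 2.2527% + 0.65 × 4.4478% = 5.14%

5.14%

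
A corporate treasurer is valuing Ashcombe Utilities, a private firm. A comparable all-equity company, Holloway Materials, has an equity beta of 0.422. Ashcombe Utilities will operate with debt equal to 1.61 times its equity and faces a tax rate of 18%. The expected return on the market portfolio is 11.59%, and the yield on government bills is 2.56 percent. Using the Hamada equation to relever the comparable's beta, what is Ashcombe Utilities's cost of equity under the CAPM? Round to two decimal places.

β_L = β_U × [1 + (1 − t)(D/E)] = 0.422 × [1 + (1 − 0.18) × 1.61]
    = 0.422 × [1 + 0.82 × 1.61] = 0.422 × 2.3202 = 0.9791
MRP = 11.59% − 2.56% = 9.03%
E(R) = R_f + β_L × MRP = 2.56% + 0.9791 × 9.03% = 11.40%

11.40%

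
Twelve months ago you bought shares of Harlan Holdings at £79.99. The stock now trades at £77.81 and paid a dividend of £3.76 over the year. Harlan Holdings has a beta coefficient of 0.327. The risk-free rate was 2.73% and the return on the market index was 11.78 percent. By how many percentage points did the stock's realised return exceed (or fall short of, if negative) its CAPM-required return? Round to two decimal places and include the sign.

-3.71%

Realised HPR = (P1 + D1 − P0) / P0 = (77.81 + 3.76 − 79.99) / 79.99 = 1.58 / 79.99 = 1.9752%
MRP = 11.78% − 2.73% = 9.05%
CAPM required = R_f + β·MRP = 2.73% + 0.327 × 9.05% = 5.68935%
α = realised − required = 1.9752% − 5.68935% = -3.71%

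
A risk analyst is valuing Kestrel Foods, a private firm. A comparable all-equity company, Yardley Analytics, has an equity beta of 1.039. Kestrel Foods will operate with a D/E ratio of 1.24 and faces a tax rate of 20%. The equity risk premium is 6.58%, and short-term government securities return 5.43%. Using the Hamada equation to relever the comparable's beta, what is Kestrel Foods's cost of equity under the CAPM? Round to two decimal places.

β_L = β_U × [1 + (1 − t)(D/E)] = 1.039 × [1 + (1 − 0.20) × 1.24]
    = 1.039 × [1 + 0.80 × 1.24] = 1.039 × 1.9920 = 2.0697
E(R) = R_f + β_L × MRP = 5.43% + 2.0697 × 6.58% = 19.05%

19.05%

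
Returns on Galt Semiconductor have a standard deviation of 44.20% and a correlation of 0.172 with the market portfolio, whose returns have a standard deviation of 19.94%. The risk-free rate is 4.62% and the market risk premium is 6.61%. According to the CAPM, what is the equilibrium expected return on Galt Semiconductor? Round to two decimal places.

β = ρ × σ_i / σ_m = 0.172 × 44.20% / 19.94% = 0.3813
E(R) = 4.62% + 0.3813 × 6.61% = 7.14%

7.14%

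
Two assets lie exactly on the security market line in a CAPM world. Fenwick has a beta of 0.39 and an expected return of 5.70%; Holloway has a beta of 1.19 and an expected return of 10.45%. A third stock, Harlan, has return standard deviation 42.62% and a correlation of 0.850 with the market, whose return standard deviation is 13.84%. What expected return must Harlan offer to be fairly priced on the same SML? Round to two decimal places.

MRP = (10.45% − 5.70%) / (1.19 − 0.39) = 5.9375%
R_f = 5.70% − 0.39 × 5.9375% = 3.3844%
β_Harlan = ρ·σ_i/σ_m = 0.850 × 42.62 / 13.84 = 2.6176
E(R_Harlan) = R_f + β × MRP = 3.3844% + 2.6176 × 5.9375% = 18.93%

18.93%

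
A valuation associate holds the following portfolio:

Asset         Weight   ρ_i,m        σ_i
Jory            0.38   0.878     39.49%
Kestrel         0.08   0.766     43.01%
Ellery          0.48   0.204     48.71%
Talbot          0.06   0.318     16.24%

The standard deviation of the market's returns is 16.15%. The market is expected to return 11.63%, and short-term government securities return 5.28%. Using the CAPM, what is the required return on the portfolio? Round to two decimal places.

13.49%

β_Jory = 0.878 × 39.49% / 16.15% = 2.1469
β_Kestrel = 0.766 × 43.01% / 16.15% = 2.0400
β_Ellery = 0.204 × 48.71% / 16.15% = 0.6153
β_Talbot = 0.318 × 16.24% / 16.15% = 0.3198
β_P = Σ w_i β_i = 0.38×2.1469 + 0.08×2.0400 + 0.48×0.6153 + 0.06×0.3198 = 1.2936
MRP = 11.63% − 5.28% = 6.35%
E(R_P) = R_f + β_P × MRP = 5.28% + 1.2936 × 6.35% = 13.49%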